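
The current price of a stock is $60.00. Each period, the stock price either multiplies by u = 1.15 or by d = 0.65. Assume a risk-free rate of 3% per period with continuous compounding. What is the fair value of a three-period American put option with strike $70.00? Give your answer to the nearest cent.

Risk-neutral probability p = (e^0.03 − 0.65)/(1.15 − 0.65) = 0.3805/0.5000 = 0.7609
Terminal stock prices: S_uuu = 91.25, S_uud = 51.58, S_udd = 29.15, S_ddd = 16.48
Terminal payoffs (K − S): max(-21.25, 0) = 0, max(18.42, 0) = 18.42, max(40.85, 0) = 40.85, max(53.52, 0) = 53.52
Node uu (S = 79.35): continuation = e^(−0.03)·[0.7609·0.0000 + 0.2391·18.4225] = 4.2745; exercise value = 0.0000 ≤ continuation, so V_uu = 4.2745
Node ud (S = 44.85): continuation = e^(−0.03)·[0.7609·18.4225 + 0.2391·40.8475] = 23.0812; exercise value = 25.1500 > continuation, so V_ud = 25.1500 (exercise)
Node dd (S = 25.35): continuation = e^(−0.03)·[0.7609·40.8475 + 0.2391·53.5225] = 42.5812; exercise value = 44.6500 > continuation, so V_dd = 44.6500 (exercise)
Node u (S = 69): continuation = e^(−0.03)·[0.7609·4.2745 + 0.2391·25.1500] = 8.9918; exercise value = 1.0000 ≤ continuation, so V_u = 8.9918
Node d (S = 39): continuation = e^(−0.03)·[0.7609·25.1500 + 0.2391·44.6500] = 28.9312; exercise value = 31.0000 > continuation, so V_d = 31.0000 (exercise)
Node 0 (S = 60): continuation = e^(−0.03)·[0.7609·8.9918 + 0.2391·31.0000] = 13.8325; exercise value = 10.0000 ≤ continuation, so V_0 = 13.8325

$13.83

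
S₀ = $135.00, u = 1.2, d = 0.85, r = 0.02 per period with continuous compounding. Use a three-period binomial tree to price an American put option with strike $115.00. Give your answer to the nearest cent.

Risk-neutral probability p = (e^0.02 − 0.85)/(1.2 − 0.85) = 0.1702/0.3500 = 0.4863
Terminal stock prices: S_uuu = 233.3, S_uud = 165.2, S_udd = 117, S_ddd = 82.91
Terminal payoffs (K − S): max(-118.3, 0) = 0, max(-50.24, 0) = 0, max(-2.045, 0) = 0, max(32.09, 0) = 32.09
Node uu (S = 194.4): continuation = e^(−0.02)·[0.4863·0.0000 + 0.5137·0.0000] = 0.0000; exercise value = 0.0000 ≤ continuation, so V_uu = 0.0000
Node ud (S = 137.7): continuation = e^(−0.02)·[0.4863·0.0000 + 0.5137·0.0000] = 0.0000; exercise value = 0.0000 ≤ continuation, so V_ud = 0.0000
Node dd (S = 97.54): continuation = e^(−0.02)·[0.4863·0.0000 + 0.5137·32.0931] = 16.1601; exercise value = 17.4625 > continuation, so V_dd = 17.4625 (exercise)
Node u (S = 162): continuation = e^(−0.02)·[0.4863·0.0000 + 0.5137·0.0000] = 0.0000; exercise value = 0.0000 ≤ continuation, so V_u = 0.0000
Node d (S = 114.8): continuation = e^(−0.02)·[0.4863·0.0000 + 0.5137·17.4625] = 8.7930; exercise value = 0.2500 ≤ continuation, so V_d = 8.7930
Node 0 (S = 135): continuation = e^(−0.02)·[0.4863·0.0000 + 0.5137·8.7930] = 4.4276; exercise value = 0.0000 ≤ continuation, so V_0 = 4.4276

$4.43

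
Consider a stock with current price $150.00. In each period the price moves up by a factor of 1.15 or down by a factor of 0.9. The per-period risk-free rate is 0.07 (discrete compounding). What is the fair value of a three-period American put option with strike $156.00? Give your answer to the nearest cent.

Risk-neutral probability p = (1 + 0.07 − 0.9)/(1.15 − 0.9) = 0.1700/0.2500 = 0.6800
Terminal stock prices: S_uuu = 228.1, S_uud = 178.5, S_udd = 139.7, S_ddd = 109.4
Terminal payoffs (K − S): max(-72.13, 0) = 0, max(-22.54, 0) = 0, max(16.27, 0) = 16.27, max(46.65, 0) = 46.65
Node uu (S = 198.4): continuation = 1/1.07·[0.6800·0.0000 + 0.3200·0.0000] = 0.0000; exercise value = 0.0000 ≤ continuation, so V_uu = 0.0000
Node ud (S = 155.2): continuation = 1/1.07·[0.6800·0.0000 + 0.3200·16.2750] = 4.8673; exercise value = 0.7500 ≤ continuation, so V_ud = 4.8673
Node dd (S = 121.5): continuation = 1/1.07·[0.6800·16.2750 + 0.3200·46.6500] = 24.2944; exercise value = 34.5000 > continuation, so V_dd = 34.5000 (exercise)
Node u (S = 172.5): continuation = 1/1.07·[0.6800·0.0000 + 0.3200·4.8673] = 1.4556; exercise value = 0.0000 ≤ continuation, so V_u = 1.4556
Node d (S = 135): continuation = 1/1.07·[0.6800·4.8673 + 0.3200·34.5000] = 13.4110; exercise value = 21.0000 > continuation, so V_d = 21.0000 (exercise)
Node 0 (S = 150): continuation = 1/1.07·[0.6800·1.4556 + 0.3200·21.0000] = 7.2055; exercise value = 6.0000 ≤ continuation, so V_0 = 7.2055

$7.21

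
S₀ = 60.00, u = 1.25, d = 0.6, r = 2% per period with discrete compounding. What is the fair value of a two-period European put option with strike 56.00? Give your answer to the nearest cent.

8.97

Risk-neutral probability p = (1 + 0.02 − 0.6)/(1.25 − 0.6) = 0.4200/0.6500 = 0.6462
Terminal stock prices: S_uu = 93.75, S_ud = 45, S_dd = 21.6
Terminal payoffs (K − S): max(-37.75, 0) = 0, max(11, 0) = 11, max(34.4, 0) = 34.4
Node u (S = 75): V_u = 1/1.02·[0.6462·0.0000 + 0.3538·11.0000] = 3.8160
Node d (S = 36): V_d = 1/1.02·[0.6462·11.0000 + 0.3538·34.4000] = 18.9020
Node 0 (S = 60): V_0 = 1/1.02·[0.6462·3.8160 + 0.3538·18.9020] = 8.9746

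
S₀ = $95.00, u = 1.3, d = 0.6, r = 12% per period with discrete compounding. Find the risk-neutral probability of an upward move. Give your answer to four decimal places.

p = 0.7429

Risk-neutral probability p = (1 + 0.12 − 0.6)/(1.3 − 0.6) = 0.5200/0.7000 = 0.7429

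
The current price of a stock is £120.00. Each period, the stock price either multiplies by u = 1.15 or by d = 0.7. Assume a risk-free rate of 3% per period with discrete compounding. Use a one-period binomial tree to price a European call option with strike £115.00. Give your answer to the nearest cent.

Risk-neutral probability p = (1 + 0.03 − 0.7)/(1.15 − 0.7) = 0.3300/0.4500 = 0.7333
Terminal stock prices: S_u = 138, S_d = 84
Terminal payoffs (S − K): max(23, 0) = 23, max(-31, 0) = 0
Node 0 (S = 120): V_0 = 1/1.03·[0.7333·23.0000 + 0.2667·0.0000] = 16.3754

£16.38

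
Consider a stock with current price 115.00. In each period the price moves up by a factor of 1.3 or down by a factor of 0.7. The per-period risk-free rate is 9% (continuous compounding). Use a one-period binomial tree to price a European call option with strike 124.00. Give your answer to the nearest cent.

Risk-neutral probability p = (e^0.09 − 0.7)/(1.3 − 0.7) = 0.3942/0.6000 = 0.6570
Terminal stock prices: S_u = 149.5, S_d = 80.5
Terminal payoffs (S − K): max(25.5, 0) = 25.5, max(-43.5, 0) = 0
Node 0 (S = 115): V_0 = e^(−0.09)·[0.6570·25.5000 + 0.3430·0.0000] = 15.3105

15.31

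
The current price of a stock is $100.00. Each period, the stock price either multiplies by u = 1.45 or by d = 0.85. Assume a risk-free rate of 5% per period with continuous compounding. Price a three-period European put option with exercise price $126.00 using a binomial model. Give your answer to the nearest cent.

$24.44

Risk-neutral probability p = (e^0.05 − 0.85)/(1.45 − 0.85) = 0.2013/0.6000 = 0.3355
Terminal stock prices: S_uuu = 304.9, S_uud = 178.7, S_udd = 104.8, S_ddd = 61.41
Terminal payoffs (K − S): max(-178.9, 0) = 0, max(-52.71, 0) = 0, max(21.24, 0) = 21.24, max(64.59, 0) = 64.59
Node uu (S = 210.2): V_uu = e^(−0.05)·[0.3355·0.0000 + 0.6645·0.0000] = 0.0000
Node ud (S = 123.2): V_ud = e^(−0.05)·[0.3355·0.0000 + 0.6645·21.2375] = 13.4250
Node dd (S = 72.25): V_dd = e^(−0.05)·[0.3355·21.2375 + 0.6645·64.5875] = 47.6049
Node u (S = 145): V_u = e^(−0.05)·[0.3355·0.0000 + 0.6645·13.4250] = 8.4865
Node d (S = 85): V_d = e^(−0.05)·[0.3355·13.4250 + 0.6645·47.6049] = 34.3767
Node 0 (S = 100): V_0 = e^(−0.05)·[0.3355·8.4865 + 0.6645·34.3767] = 24.4388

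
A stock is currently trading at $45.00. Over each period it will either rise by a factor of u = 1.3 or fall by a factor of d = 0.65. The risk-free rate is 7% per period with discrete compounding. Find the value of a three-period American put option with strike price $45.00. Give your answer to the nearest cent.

Risk-neutral probability p = (1 + 0.07 − 0.65)/(1.3 − 0.65) = 0.4200/0.6500 = 0.6462
Terminal stock prices: S_uuu = 98.87, S_uud = 49.43, S_udd = 24.72, S_ddd = 12.36
Terminal payoffs (K − S): max(-53.87, 0) = 0, max(-4.433, 0) = 0, max(20.28, 0) = 20.28, max(32.64, 0) = 32.64
Node uu (S = 76.05): continuation = 1/1.07·[0.6462·0.0000 + 0.3538·0.0000] = 0.0000; exercise value = 0.0000 ≤ continuation, so V_uu = 0.0000
Node ud (S = 38.02): continuation = 1/1.07·[0.6462·0.0000 + 0.3538·20.2837] = 6.7078; exercise value = 6.9750 > continuation, so V_ud = 6.9750 (exercise)
Node dd (S = 19.01): continuation = 1/1.07·[0.6462·20.2837 + 0.3538·32.6419] = 23.0436; exercise value = 25.9875 > continuation, so V_dd = 25.9875 (exercise)
Node u (S = 58.5): continuation = 1/1.07·[0.6462·0.0000 + 0.3538·6.9750] = 2.3066; exercise value = 0.0000 ≤ continuation, so V_u = 2.3066
Node d (S = 29.25): continuation = 1/1.07·[0.6462·6.9750 + 0.3538·25.9875] = 12.8061; exercise value = 15.7500 > continuation, so V_d = 15.7500 (exercise)
Node 0 (S = 45): continuation = 1/1.07·[0.6462·2.3066 + 0.3538·15.7500] = 6.6014; exercise value = 0.0000 ≤ continuation, so V_0 = 6.6014

$6.60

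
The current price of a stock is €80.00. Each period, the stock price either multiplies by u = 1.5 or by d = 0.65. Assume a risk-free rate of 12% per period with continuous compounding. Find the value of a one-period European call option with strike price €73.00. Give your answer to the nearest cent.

Risk-neutral probability p = (e^0.12 − 0.65)/(1.5 − 0.65) = 0.4775/0.8500 = 0.5618
Terminal stock prices: S_u = 120, S_d = 52
Terminal payoffs (S − K): max(47, 0) = 47, max(-21, 0) = 0
Node 0 (S = 80): V_0 = e^(−0.12)·[0.5618·47.0000 + 0.4382·0.0000] = 23.4172

€23.42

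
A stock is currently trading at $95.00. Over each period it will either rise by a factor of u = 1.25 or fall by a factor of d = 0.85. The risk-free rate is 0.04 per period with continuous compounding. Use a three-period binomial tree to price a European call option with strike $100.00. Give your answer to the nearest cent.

Risk-neutral probability p = (e^0.04 − 0.85)/(1.25 − 0.85) = 0.1908/0.4000 = 0.4770
Terminal stock prices: S_uuu = 185.5, S_uud = 126.2, S_udd = 85.8, S_ddd = 58.34
Terminal payoffs (S − K): max(85.55, 0) = 85.55, max(26.17, 0) = 26.17, max(-14.2, 0) = 0, max(-41.66, 0) = 0
Node uu (S = 148.4): V_uu = e^(−0.04)·[0.4770·85.5469 + 0.5230·26.1719] = 52.3586
Node ud (S = 100.9): V_ud = e^(−0.04)·[0.4770·26.1719 + 0.5230·0.0000] = 11.9952
Node dd (S = 68.64): V_dd = e^(−0.04)·[0.4770·0.0000 + 0.5230·0.0000] = 0.0000
Node u (S = 118.8): V_u = e^(−0.04)·[0.4770·52.3586 + 0.5230·11.9952] = 30.0243
Node d (S = 80.75): V_d = e^(−0.04)·[0.4770·11.9952 + 0.5230·0.0000] = 5.4976
Node 0 (S = 95): V_0 = e^(−0.04)·[0.4770·30.0243 + 0.5230·5.4976] = 16.5232

$16.52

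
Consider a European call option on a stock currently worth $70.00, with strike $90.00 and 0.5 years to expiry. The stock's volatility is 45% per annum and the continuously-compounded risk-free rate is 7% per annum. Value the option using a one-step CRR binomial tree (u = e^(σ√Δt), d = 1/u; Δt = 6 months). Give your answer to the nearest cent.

$2.86

CRR parameters: u = e^(σ√Δt) = e^(0.45·√0.5) = 1.3746, d = 1/u = 0.7275
Per-period rate: rΔt = 0.07·0.5 = 0.035, so R = e^0.035 = 1.0356
Risk-neutral probability p = (e^0.035 − 0.7275)/(1.3746 − 0.7275) = 0.3082/0.6472 = 0.4762
Terminal stock prices: S_u = 96.23, S_d = 50.92
Terminal payoffs (S − K): max(6.225, 0) = 6.225, max(-39.08, 0) = 0
Node 0 (S = 70): V_0 = e^(−0.035)·[0.4762·6.2254 + 0.5238·0.0000] = 2.8623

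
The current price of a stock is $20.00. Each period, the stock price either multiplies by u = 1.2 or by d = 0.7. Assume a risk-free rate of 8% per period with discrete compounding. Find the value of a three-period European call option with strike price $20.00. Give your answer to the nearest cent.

Risk-neutral probability p = (1 + 0.08 − 0.7)/(1.2 − 0.7) = 0.3800/0.5000 = 0.7600
Terminal stock prices: S_uuu = 34.56, S_uud = 20.16, S_udd = 11.76, S_ddd = 6.86
Terminal payoffs (S − K): max(14.56, 0) = 14.56, max(0.16, 0) = 0.16, max(-8.24, 0) = 0, max(-13.14, 0) = 0
Node uu (S = 28.8): V_uu = 1/1.08·[0.7600·14.5600 + 0.2400·0.1600] = 10.2815
Node ud (S = 16.8): V_ud = 1/1.08·[0.7600·0.1600 + 0.2400·0.0000] = 0.1126
Node dd (S = 9.8): V_dd = 1/1.08·[0.7600·0.0000 + 0.2400·0.0000] = 0.0000
Node u (S = 24): V_u = 1/1.08·[0.7600·10.2815 + 0.2400·0.1126] = 7.2601
Node d (S = 14): V_d = 1/1.08·[0.7600·0.1126 + 0.2400·0.0000] = 0.0792
Node 0 (S = 20): V_0 = 1/1.08·[0.7600·7.2601 + 0.2400·0.0792] = 5.1266

$5.13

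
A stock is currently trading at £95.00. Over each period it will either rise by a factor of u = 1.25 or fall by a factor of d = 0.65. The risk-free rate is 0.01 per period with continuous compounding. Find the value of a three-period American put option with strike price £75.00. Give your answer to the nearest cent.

£10.09

Risk-neutral probability p = (e^0.01 − 0.65)/(1.25 − 0.65) = 0.3601/0.6000 = 0.6001
Terminal stock prices: S_uuu = 185.5, S_uud = 96.48, S_udd = 50.17, S_ddd = 26.09
Terminal payoffs (K − S): max(-110.5, 0) = 0, max(-21.48, 0) = 0, max(24.83, 0) = 24.83, max(48.91, 0) = 48.91
Node uu (S = 148.4): continuation = e^(−0.01)·[0.6001·0.0000 + 0.3999·0.0000] = 0.0000; exercise value = 0.0000 ≤ continuation, so V_uu = 0.0000
Node ud (S = 77.19): continuation = e^(−0.01)·[0.6001·0.0000 + 0.3999·24.8281] = 9.8304; exercise value = 0.0000 ≤ continuation, so V_ud = 9.8304
Node dd (S = 40.14): continuation = e^(−0.01)·[0.6001·24.8281 + 0.3999·48.9106] = 34.1162; exercise value = 34.8625 > continuation, so V_dd = 34.8625 (exercise)
Node u (S = 118.8): continuation = e^(−0.01)·[0.6001·0.0000 + 0.3999·9.8304] = 3.8922; exercise value = 0.0000 ≤ continuation, so V_u = 3.8922
Node d (S = 61.75): continuation = e^(−0.01)·[0.6001·9.8304 + 0.3999·34.8625] = 19.6437; exercise value = 13.2500 ≤ continuation, so V_d = 19.6437
Node 0 (S = 95): continuation = e^(−0.01)·[0.6001·3.8922 + 0.3999·19.6437] = 10.0901; exercise value = 0.0000 ≤ continuation, so V_0 = 10.0901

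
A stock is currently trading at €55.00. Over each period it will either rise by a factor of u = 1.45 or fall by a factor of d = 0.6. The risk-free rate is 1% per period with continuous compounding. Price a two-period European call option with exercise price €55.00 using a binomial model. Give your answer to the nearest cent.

€13.83

Risk-neutral probability p = (e^0.01 − 0.6)/(1.45 − 0.6) = 0.4101/0.8500 = 0.4824
Terminal stock prices: S_uu = 115.6, S_ud = 47.85, S_dd = 19.8
Terminal payoffs (S − K): max(60.64, 0) = 60.64, max(-7.15, 0) = 0, max(-35.2, 0) = 0
Node u (S = 79.75): V_u = e^(−0.01)·[0.4824·60.6375 + 0.5176·0.0000] = 28.9612
Node d (S = 33): V_d = e^(−0.01)·[0.4824·0.0000 + 0.5176·0.0000] = 0.0000
Node 0 (S = 55): V_0 = e^(−0.01)·[0.4824·28.9612 + 0.5176·0.0000] = 13.8322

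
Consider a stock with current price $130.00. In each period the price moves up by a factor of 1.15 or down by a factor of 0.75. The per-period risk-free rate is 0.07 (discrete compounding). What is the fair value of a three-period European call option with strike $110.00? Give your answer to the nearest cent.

Risk-neutral probability p = (1 + 0.07 − 0.75)/(1.15 − 0.75) = 0.3200/0.4000 = 0.8000
Terminal stock prices: S_uuu = 197.7, S_uud = 128.9, S_udd = 84.09, S_ddd = 54.84
Terminal payoffs (S − K): max(87.71, 0) = 87.71, max(18.94, 0) = 18.94, max(-25.91, 0) = 0, max(-55.16, 0) = 0
Node uu (S = 171.9): V_uu = 1/1.07·[0.8000·87.7137 + 0.2000·18.9437] = 69.1213
Node ud (S = 112.1): V_ud = 1/1.07·[0.8000·18.9437 + 0.2000·0.0000] = 14.1636
Node dd (S = 73.12): V_dd = 1/1.07·[0.8000·0.0000 + 0.2000·0.0000] = 0.0000
Node u (S = 149.5): V_u = 1/1.07·[0.8000·69.1213 + 0.2000·14.1636] = 54.3268
Node d (S = 97.5): V_d = 1/1.07·[0.8000·14.1636 + 0.2000·0.0000] = 10.5896
Node 0 (S = 130): V_0 = 1/1.07·[0.8000·54.3268 + 0.2000·10.5896] = 42.5976

$42.60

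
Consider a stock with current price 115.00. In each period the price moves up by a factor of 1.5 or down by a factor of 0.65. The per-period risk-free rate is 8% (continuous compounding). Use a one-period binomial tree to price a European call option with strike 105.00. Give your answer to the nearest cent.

Risk-neutral probability p = (e^0.08 − 0.65)/(1.5 − 0.65) = 0.4333/0.8500 = 0.5097
Terminal stock prices: S_u = 172.5, S_d = 74.75
Terminal payoffs (S − K): max(67.5, 0) = 67.5, max(-30.25, 0) = 0
Node 0 (S = 115): V_0 = e^(−0.08)·[0.5097·67.5000 + 0.4903·0.0000] = 31.7627

31.76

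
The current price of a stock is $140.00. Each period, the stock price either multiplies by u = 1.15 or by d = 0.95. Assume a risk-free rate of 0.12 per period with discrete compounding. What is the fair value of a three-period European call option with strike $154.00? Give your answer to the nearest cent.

$30.82

Risk-neutral probability p = (1 + 0.12 − 0.95)/(1.15 − 0.95) = 0.1700/0.2000 = 0.8500
Terminal stock prices: S_uuu = 212.9, S_uud = 175.9, S_udd = 145.3, S_ddd = 120
Terminal payoffs (S − K): max(58.92, 0) = 58.92, max(21.89, 0) = 21.89, max(-8.697, 0) = 0, max(-33.97, 0) = 0
Node uu (S = 185.1): V_uu = 1/1.12·[0.8500·58.9225 + 0.1500·21.8925] = 47.6500
Node ud (S = 152.9): V_ud = 1/1.12·[0.8500·21.8925 + 0.1500·0.0000] = 16.6148
Node dd (S = 126.3): V_dd = 1/1.12·[0.8500·0.0000 + 0.1500·0.0000] = 0.0000
Node u (S = 161): V_u = 1/1.12·[0.8500·47.6500 + 0.1500·16.6148] = 38.3881
Node d (S = 133): V_d = 1/1.12·[0.8500·16.6148 + 0.1500·0.0000] = 12.6095
Node 0 (S = 140): V_0 = 1/1.12·[0.8500·38.3881 + 0.1500·12.6095] = 30.8226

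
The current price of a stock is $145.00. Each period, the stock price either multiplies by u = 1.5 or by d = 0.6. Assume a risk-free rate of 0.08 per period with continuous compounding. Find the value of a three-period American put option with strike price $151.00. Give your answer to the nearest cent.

Risk-neutral probability p = (e^0.08 − 0.6)/(1.5 − 0.6) = 0.4833/0.9000 = 0.5370
Terminal stock prices: S_uuu = 489.4, S_uud = 195.8, S_udd = 78.3, S_ddd = 31.32
Terminal payoffs (K − S): max(-338.4, 0) = 0, max(-44.75, 0) = 0, max(72.7, 0) = 72.7, max(119.7, 0) = 119.7
Node uu (S = 326.2): continuation = e^(−0.08)·[0.5370·0.0000 + 0.4630·0.0000] = 0.0000; exercise value = 0.0000 ≤ continuation, so V_uu = 0.0000
Node ud (S = 130.5): continuation = e^(−0.08)·[0.5370·0.0000 + 0.4630·72.7000] = 31.0732; exercise value = 20.5000 ≤ continuation, so V_ud = 31.0732
Node dd (S = 52.2): continuation = e^(−0.08)·[0.5370·72.7000 + 0.4630·119.6800] = 87.1906; exercise value = 98.8000 > continuation, so V_dd = 98.8000 (exercise)
Node u (S = 217.5): continuation = e^(−0.08)·[0.5370·0.0000 + 0.4630·31.0732] = 13.2812; exercise value = 0.0000 ≤ continuation, so V_u = 13.2812
Node d (S = 87): continuation = e^(−0.08)·[0.5370·31.0732 + 0.4630·98.8000] = 57.6317; exercise value = 64.0000 > continuation, so V_d = 64.0000 (exercise)
Node 0 (S = 145): continuation = e^(−0.08)·[0.5370·13.2812 + 0.4630·64.0000] = 33.9381; exercise value = 6.0000 ≤ continuation, so V_0 = 33.9381

$33.94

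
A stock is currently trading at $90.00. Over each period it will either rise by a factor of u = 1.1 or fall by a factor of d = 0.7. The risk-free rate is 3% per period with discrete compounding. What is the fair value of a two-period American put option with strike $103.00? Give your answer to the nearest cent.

Risk-neutral probability p = (1 + 0.03 − 0.7)/(1.1 − 0.7) = 0.3300/0.4000 = 0.8250
Terminal stock prices: S_uu = 108.9, S_ud = 69.3, S_dd = 44.1
Terminal payoffs (K − S): max(-5.9, 0) = 0, max(33.7, 0) = 33.7, max(58.9, 0) = 58.9
Node u (S = 99): continuation = 1/1.03·[0.8250·0.0000 + 0.1750·33.7000] = 5.7257; exercise value = 4.0000 ≤ continuation, so V_u = 5.7257
Node d (S = 63): continuation = 1/1.03·[0.8250·33.7000 + 0.1750·58.9000] = 37.0000; exercise value = 40.0000 > continuation, so V_d = 40.0000 (exercise)
Node 0 (S = 90): continuation = 1/1.03·[0.8250·5.7257 + 0.1750·40.0000] = 11.3823; exercise value = 13.0000 > continuation, so V_0 = 13.0000 (exercise)

$13.00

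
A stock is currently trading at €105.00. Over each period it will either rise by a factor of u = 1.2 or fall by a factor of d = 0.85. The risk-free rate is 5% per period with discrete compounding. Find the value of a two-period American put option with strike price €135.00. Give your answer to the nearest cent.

€30.00

Risk-neutral probability p = (1 + 0.05 − 0.85)/(1.2 − 0.85) = 0.2000/0.3500 = 0.5714
Terminal stock prices: S_uu = 151.2, S_ud = 107.1, S_dd = 75.86
Terminal payoffs (K − S): max(-16.2, 0) = 0, max(27.9, 0) = 27.9, max(59.14, 0) = 59.14
Node u (S = 126): continuation = 1/1.05·[0.5714·0.0000 + 0.4286·27.9000] = 11.3878; exercise value = 9.0000 ≤ continuation, so V_u = 11.3878
Node d (S = 89.25): continuation = 1/1.05·[0.5714·27.9000 + 0.4286·59.1375] = 39.3214; exercise value = 45.7500 > continuation, so V_d = 45.7500 (exercise)
Node 0 (S = 105): continuation = 1/1.05·[0.5714·11.3878 + 0.4286·45.7500] = 24.8709; exercise value = 30.0000 > continuation, so V_0 = 30.0000 (exercise)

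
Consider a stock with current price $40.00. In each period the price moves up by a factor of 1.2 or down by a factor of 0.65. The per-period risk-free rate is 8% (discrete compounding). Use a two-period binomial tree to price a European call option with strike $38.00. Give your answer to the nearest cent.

$10.27

Risk-neutral probability p = (1 + 0.08 − 0.65)/(1.2 − 0.65) = 0.4300/0.5500 = 0.7818
Terminal stock prices: S_uu = 57.6, S_ud = 31.2, S_dd = 16.9
Terminal payoffs (S − K): max(19.6, 0) = 19.6, max(-6.8, 0) = 0, max(-21.1, 0) = 0
Node u (S = 48): V_u = 1/1.08·[0.7818·19.6000 + 0.2182·0.0000] = 14.1886
Node d (S = 26): V_d = 1/1.08·[0.7818·0.0000 + 0.2182·0.0000] = 0.0000
Node 0 (S = 40): V_0 = 1/1.08·[0.7818·14.1886 + 0.2182·0.0000] = 10.2712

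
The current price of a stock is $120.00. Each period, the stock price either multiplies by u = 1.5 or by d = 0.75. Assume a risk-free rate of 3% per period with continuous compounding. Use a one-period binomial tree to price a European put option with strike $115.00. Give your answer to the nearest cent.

$15.19

Risk-neutral probability p = (e^0.03 − 0.75)/(1.5 − 0.75) = 0.2805/0.7500 = 0.3739
Terminal stock prices: S_u = 180, S_d = 90
Terminal payoffs (K − S): max(-65, 0) = 0, max(25, 0) = 25
Node 0 (S = 120): V_0 = e^(−0.03)·[0.3739·0.0000 + 0.6261·25.0000] = 15.1889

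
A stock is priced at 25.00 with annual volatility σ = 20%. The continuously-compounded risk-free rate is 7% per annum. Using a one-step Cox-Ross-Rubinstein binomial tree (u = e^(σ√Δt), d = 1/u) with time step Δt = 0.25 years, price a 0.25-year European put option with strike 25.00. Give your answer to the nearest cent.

CRR parameters: u = e^(σ√Δt) = e^(0.2·√0.25) = 1.1052, d = 1/u = 0.9048
Per-period rate: rΔt = 0.07·0.25 = 0.0175, so R = e^0.0175 = 1.0177
Risk-neutral probability p = (e^0.0175 − 0.9048)/(1.1052 − 0.9048) = 0.1128/0.2003 = 0.5631
Terminal stock prices: S_u = 27.63, S_d = 22.62
Terminal payoffs (K − S): max(-2.629, 0) = 0, max(2.379, 0) = 2.379
Node 0 (S = 25): V_0 = e^(−0.0175)·[0.5631·0.0000 + 0.4369·2.3791] = 1.0213

1.02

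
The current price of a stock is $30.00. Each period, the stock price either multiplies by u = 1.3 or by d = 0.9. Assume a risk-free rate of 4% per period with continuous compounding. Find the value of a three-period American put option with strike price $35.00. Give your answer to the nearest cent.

Risk-neutral probability p = (e^0.04 − 0.9)/(1.3 − 0.9) = 0.1408/0.4000 = 0.3520
Terminal stock prices: S_uuu = 65.91, S_uud = 45.63, S_udd = 31.59, S_ddd = 21.87
Terminal payoffs (K − S): max(-30.91, 0) = 0, max(-10.63, 0) = 0, max(3.41, 0) = 3.41, max(13.13, 0) = 13.13
Node uu (S = 50.7): continuation = e^(−0.04)·[0.3520·0.0000 + 0.6480·0.0000] = 0.0000; exercise value = 0.0000 ≤ continuation, so V_uu = 0.0000
Node ud (S = 35.1): continuation = e^(−0.04)·[0.3520·0.0000 + 0.6480·3.4100] = 2.1229; exercise value = 0.0000 ≤ continuation, so V_ud = 2.1229
Node dd (S = 24.3): continuation = e^(−0.04)·[0.3520·3.4100 + 0.6480·13.1300] = 9.3276; exercise value = 10.7000 > continuation, so V_dd = 10.7000 (exercise)
Node u (S = 39): continuation = e^(−0.04)·[0.3520·0.0000 + 0.6480·2.1229] = 1.3217; exercise value = 0.0000 ≤ continuation, so V_u = 1.3217
Node d (S = 27): continuation = e^(−0.04)·[0.3520·2.1229 + 0.6480·10.7000] = 7.3795; exercise value = 8.0000 > continuation, so V_d = 8.0000 (exercise)
Node 0 (S = 30): continuation = e^(−0.04)·[0.3520·1.3217 + 0.6480·8.0000] = 5.4275; exercise value = 5.0000 ≤ continuation, so V_0 = 5.4275

$5.43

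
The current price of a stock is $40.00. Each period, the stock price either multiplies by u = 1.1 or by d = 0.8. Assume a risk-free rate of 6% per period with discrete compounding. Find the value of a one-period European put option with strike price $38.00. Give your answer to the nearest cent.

Risk-neutral probability p = (1 + 0.06 − 0.8)/(1.1 − 0.8) = 0.2600/0.3000 = 0.8667
Terminal stock prices: S_u = 44, S_d = 32
Terminal payoffs (K − S): max(-6, 0) = 0, max(6, 0) = 6
Node 0 (S = 40): V_0 = 1/1.06·[0.8667·0.0000 + 0.1333·6.0000] = 0.7547

$0.75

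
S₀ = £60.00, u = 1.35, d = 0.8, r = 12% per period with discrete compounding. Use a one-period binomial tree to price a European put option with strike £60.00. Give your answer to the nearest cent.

£4.48

Risk-neutral probability p = (1 + 0.12 − 0.8)/(1.35 − 0.8) = 0.3200/0.5500 = 0.5818
Terminal stock prices: S_u = 81, S_d = 48
Terminal payoffs (K − S): max(-21, 0) = 0, max(12, 0) = 12
Node 0 (S = 60): V_0 = 1/1.12·[0.5818·0.0000 + 0.4182·12.0000] = 4.4805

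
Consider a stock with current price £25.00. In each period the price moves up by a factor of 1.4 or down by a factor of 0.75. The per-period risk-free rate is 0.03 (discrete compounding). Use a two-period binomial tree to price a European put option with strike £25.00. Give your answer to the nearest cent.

£3.34

Risk-neutral probability p = (1 + 0.03 − 0.75)/(1.4 − 0.75) = 0.2800/0.6500 = 0.4308
Terminal stock prices: S_uu = 49, S_ud = 26.25, S_dd = 14.06
Terminal payoffs (K − S): max(-24, 0) = 0, max(-1.25, 0) = 0, max(10.94, 0) = 10.94
Node u (S = 35): V_u = 1/1.03·[0.4308·0.0000 + 0.5692·0.0000] = 0.0000
Node d (S = 18.75): V_d = 1/1.03·[0.4308·0.0000 + 0.5692·10.9375] = 6.0446
Node 0 (S = 25): V_0 = 1/1.03·[0.4308·0.0000 + 0.5692·6.0446] = 3.3406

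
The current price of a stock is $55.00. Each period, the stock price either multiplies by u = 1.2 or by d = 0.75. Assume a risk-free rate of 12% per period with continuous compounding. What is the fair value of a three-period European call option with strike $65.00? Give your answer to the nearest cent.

Risk-neutral probability p = (e^0.12 − 0.75)/(1.2 − 0.75) = 0.3775/0.4500 = 0.8389
Terminal stock prices: S_uuu = 95.04, S_uud = 59.4, S_udd = 37.12, S_ddd = 23.2
Terminal payoffs (S − K): max(30.04, 0) = 30.04, max(-5.6, 0) = 0, max(-27.88, 0) = 0, max(-41.8, 0) = 0
Node uu (S = 79.2): V_uu = e^(−0.12)·[0.8389·30.0400 + 0.1611·0.0000] = 22.3504
Node ud (S = 49.5): V_ud = e^(−0.12)·[0.8389·0.0000 + 0.1611·0.0000] = 0.0000
Node dd (S = 30.94): V_dd = e^(−0.12)·[0.8389·0.0000 + 0.1611·0.0000] = 0.0000
Node u (S = 66): V_u = e^(−0.12)·[0.8389·22.3504 + 0.1611·0.0000] = 16.6292
Node d (S = 41.25): V_d = e^(−0.12)·[0.8389·0.0000 + 0.1611·0.0000] = 0.0000
Node 0 (S = 55): V_0 = e^(−0.12)·[0.8389·16.6292 + 0.1611·0.0000] = 12.3725

$12.37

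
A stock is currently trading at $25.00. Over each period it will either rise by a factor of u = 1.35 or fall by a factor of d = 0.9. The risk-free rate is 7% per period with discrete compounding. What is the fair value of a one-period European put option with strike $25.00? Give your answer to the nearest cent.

$1.45

Risk-neutral probability p = (1 + 0.07 − 0.9)/(1.35 − 0.9) = 0.1700/0.4500 = 0.3778
Terminal stock prices: S_u = 33.75, S_d = 22.5
Terminal payoffs (K − S): max(-8.75, 0) = 0, max(2.5, 0) = 2.5
Node 0 (S = 25): V_0 = 1/1.07·[0.3778·0.0000 + 0.6222·2.5000] = 1.4538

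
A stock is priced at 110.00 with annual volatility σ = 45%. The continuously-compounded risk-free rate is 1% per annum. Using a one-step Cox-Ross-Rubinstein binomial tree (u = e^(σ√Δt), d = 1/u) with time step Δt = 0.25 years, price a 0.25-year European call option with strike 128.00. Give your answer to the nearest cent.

4.37

CRR parameters: u = e^(σ√Δt) = e^(0.45·√0.25) = 1.2523, d = 1/u = 0.7985
Per-period rate: rΔt = 0.01·0.25 = 0.0025, so R = e^0.0025 = 1.0025
Risk-neutral probability p = (e^0.0025 − 0.7985)/(1.2523 − 0.7985) = 0.2040/0.4538 = 0.4495
Terminal stock prices: S_u = 137.8, S_d = 87.84
Terminal payoffs (S − K): max(9.755, 0) = 9.755, max(-40.16, 0) = 0
Node 0 (S = 110): V_0 = e^(−0.0025)·[0.4495·9.7555 + 0.5505·0.0000] = 4.3742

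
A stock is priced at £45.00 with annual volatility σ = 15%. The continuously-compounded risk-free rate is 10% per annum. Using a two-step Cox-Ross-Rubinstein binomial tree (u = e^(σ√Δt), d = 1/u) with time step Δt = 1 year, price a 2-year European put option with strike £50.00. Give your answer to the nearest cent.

CRR parameters: u = e^(σ√Δt) = e^(0.15·√1) = 1.1618, d = 1/u = 0.8607
Per-period rate: rΔt = 0.1·1 = 0.1, so R = e^0.1 = 1.1052
Risk-neutral probability p = (e^0.1 − 0.8607)/(1.1618 − 0.8607) = 0.2445/0.3011 = 0.8118
Terminal stock prices: S_uu = 60.74, S_ud = 45, S_dd = 33.34
Terminal payoffs (K − S): max(-10.74, 0) = 0, max(5, 0) = 5, max(16.66, 0) = 16.66
Node u (S = 52.28): V_u = e^(−0.1)·[0.8118·0.0000 + 0.1882·5.0000] = 0.8513
Node d (S = 38.73): V_d = e^(−0.1)·[0.8118·5.0000 + 0.1882·16.6632] = 6.5100
Node 0 (S = 45): V_0 = e^(−0.1)·[0.8118·0.8513 + 0.1882·6.5100] = 1.7338

£1.73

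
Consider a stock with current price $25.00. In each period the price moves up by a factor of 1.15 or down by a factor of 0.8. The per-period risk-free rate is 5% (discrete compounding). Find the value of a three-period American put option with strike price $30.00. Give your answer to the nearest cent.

$5.00

Risk-neutral probability p = (1 + 0.05 − 0.8)/(1.15 − 0.8) = 0.2500/0.3500 = 0.7143
Terminal stock prices: S_uuu = 38.02, S_uud = 26.45, S_udd = 18.4, S_ddd = 12.8
Terminal payoffs (K − S): max(-8.022, 0) = 0, max(3.55, 0) = 3.55, max(11.6, 0) = 11.6, max(17.2, 0) = 17.2
Node uu (S = 33.06): continuation = 1/1.05·[0.7143·0.0000 + 0.2857·3.5500] = 0.9660; exercise value = 0.0000 ≤ continuation, so V_uu = 0.9660
Node ud (S = 23): continuation = 1/1.05·[0.7143·3.5500 + 0.2857·11.6000] = 5.5714; exercise value = 7.0000 > continuation, so V_ud = 7.0000 (exercise)
Node dd (S = 16): continuation = 1/1.05·[0.7143·11.6000 + 0.2857·17.2000] = 12.5714; exercise value = 14.0000 > continuation, so V_dd = 14.0000 (exercise)
Node u (S = 28.75): continuation = 1/1.05·[0.7143·0.9660 + 0.2857·7.0000] = 2.5619; exercise value = 1.2500 ≤ continuation, so V_u = 2.5619
Node d (S = 20): continuation = 1/1.05·[0.7143·7.0000 + 0.2857·14.0000] = 8.5714; exercise value = 10.0000 > continuation, so V_d = 10.0000 (exercise)
Node 0 (S = 25): continuation = 1/1.05·[0.7143·2.5619 + 0.2857·10.0000] = 4.4639; exercise value = 5.0000 > continuation, so V_0 = 5.0000 (exercise)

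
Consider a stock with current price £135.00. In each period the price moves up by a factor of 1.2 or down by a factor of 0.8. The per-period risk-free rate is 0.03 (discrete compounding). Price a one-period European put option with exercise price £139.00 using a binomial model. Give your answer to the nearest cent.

Risk-neutral probability p = (1 + 0.03 − 0.8)/(1.2 − 0.8) = 0.2300/0.4000 = 0.5750
Terminal stock prices: S_u = 162, S_d = 108
Terminal payoffs (K − S): max(-23, 0) = 0, max(31, 0) = 31
Node 0 (S = 135): V_0 = 1/1.03·[0.5750·0.0000 + 0.4250·31.0000] = 12.7913

£12.79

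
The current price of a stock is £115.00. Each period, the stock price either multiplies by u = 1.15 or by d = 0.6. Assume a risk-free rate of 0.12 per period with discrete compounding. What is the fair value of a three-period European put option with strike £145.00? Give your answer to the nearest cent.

Risk-neutral probability p = (1 + 0.12 − 0.6)/(1.15 − 0.6) = 0.5200/0.5500 = 0.9455
Terminal stock prices: S_uuu = 174.9, S_uud = 91.25, S_udd = 47.61, S_ddd = 24.84
Terminal payoffs (K − S): max(-29.9, 0) = 0, max(53.75, 0) = 53.75, max(97.39, 0) = 97.39, max(120.2, 0) = 120.2
Node uu (S = 152.1): V_uu = 1/1.12·[0.9455·0.0000 + 0.0545·53.7475] = 2.6176
Node ud (S = 79.35): V_ud = 1/1.12·[0.9455·53.7475 + 0.0545·97.3900] = 50.1143
Node dd (S = 41.4): V_dd = 1/1.12·[0.9455·97.3900 + 0.0545·120.1600] = 88.0643
Node u (S = 132.2): V_u = 1/1.12·[0.9455·2.6176 + 0.0545·50.1143] = 4.6503
Node d (S = 69): V_d = 1/1.12·[0.9455·50.1143 + 0.0545·88.0643] = 46.5931
Node 0 (S = 115): V_0 = 1/1.12·[0.9455·4.6503 + 0.0545·46.5931] = 6.1947

£6.19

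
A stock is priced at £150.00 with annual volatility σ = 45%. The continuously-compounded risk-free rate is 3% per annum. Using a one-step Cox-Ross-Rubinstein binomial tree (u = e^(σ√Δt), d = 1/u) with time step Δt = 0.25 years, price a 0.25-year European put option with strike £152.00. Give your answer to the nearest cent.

CRR parameters: u = e^(σ√Δt) = e^(0.45·√0.25) = 1.2523, d = 1/u = 0.7985
Per-period rate: rΔt = 0.03·0.25 = 0.0075, so R = e^0.0075 = 1.0075
Risk-neutral probability p = (e^0.0075 − 0.7985)/(1.2523 − 0.7985) = 0.2090/0.4538 = 0.4606
Terminal stock prices: S_u = 187.8, S_d = 119.8
Terminal payoffs (K − S): max(-35.85, 0) = 0, max(32.22, 0) = 32.22
Node 0 (S = 150): V_0 = e^(−0.0075)·[0.4606·0.0000 + 0.5394·32.2226] = 17.2518

£17.25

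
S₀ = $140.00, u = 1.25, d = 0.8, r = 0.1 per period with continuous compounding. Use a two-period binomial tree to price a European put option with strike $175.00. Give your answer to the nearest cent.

$19.75

Risk-neutral probability p = (e^0.1 − 0.8)/(1.25 − 0.8) = 0.3052/0.4500 = 0.6782
Terminal stock prices: S_uu = 218.8, S_ud = 140, S_dd = 89.6
Terminal payoffs (K − S): max(-43.75, 0) = 0, max(35, 0) = 35, max(85.4, 0) = 85.4
Node u (S = 175): V_u = e^(−0.1)·[0.6782·0.0000 + 0.3218·35.0000] = 10.1925
Node d (S = 112): V_d = e^(−0.1)·[0.6782·35.0000 + 0.3218·85.4000] = 46.3465
Node 0 (S = 140): V_0 = e^(−0.1)·[0.6782·10.1925 + 0.3218·46.3465] = 19.7512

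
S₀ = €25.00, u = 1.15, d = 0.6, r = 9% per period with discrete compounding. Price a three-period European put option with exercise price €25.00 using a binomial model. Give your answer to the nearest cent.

€1.41

Risk-neutral probability p = (1 + 0.09 − 0.6)/(1.15 − 0.6) = 0.4900/0.5500 = 0.8909
Terminal stock prices: S_uuu = 38.02, S_uud = 19.84, S_udd = 10.35, S_ddd = 5.4
Terminal payoffs (K − S): max(-13.02, 0) = 0, max(5.163, 0) = 5.163, max(14.65, 0) = 14.65, max(19.6, 0) = 19.6
Node uu (S = 33.06): V_uu = 1/1.09·[0.8909·0.0000 + 0.1091·5.1625] = 0.5167
Node ud (S = 17.25): V_ud = 1/1.09·[0.8909·5.1625 + 0.1091·14.6500] = 5.6858
Node dd (S = 9): V_dd = 1/1.09·[0.8909·14.6500 + 0.1091·19.6000] = 13.9358
Node u (S = 28.75): V_u = 1/1.09·[0.8909·0.5167 + 0.1091·5.6858] = 0.9914
Node d (S = 15): V_d = 1/1.09·[0.8909·5.6858 + 0.1091·13.9358] = 6.0420
Node 0 (S = 25): V_0 = 1/1.09·[0.8909·0.9914 + 0.1091·6.0420] = 1.4150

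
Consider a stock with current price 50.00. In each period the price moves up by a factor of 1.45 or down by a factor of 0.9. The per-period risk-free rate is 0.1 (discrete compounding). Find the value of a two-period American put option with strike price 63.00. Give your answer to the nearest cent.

13.00

Risk-neutral probability p = (1 + 0.1 − 0.9)/(1.45 − 0.9) = 0.2000/0.5500 = 0.3636
Terminal stock prices: S_uu = 105.1, S_ud = 65.25, S_dd = 40.5
Terminal payoffs (K − S): max(-42.12, 0) = 0, max(-2.25, 0) = 0, max(22.5, 0) = 22.5
Node u (S = 72.5): continuation = 1/1.1·[0.3636·0.0000 + 0.6364·0.0000] = 0.0000; exercise value = 0.0000 ≤ continuation, so V_u = 0.0000
Node d (S = 45): continuation = 1/1.1·[0.3636·0.0000 + 0.6364·22.5000] = 13.0165; exercise value = 18.0000 > continuation, so V_d = 18.0000 (exercise)
Node 0 (S = 50): continuation = 1/1.1·[0.3636·0.0000 + 0.6364·18.0000] = 10.4132; exercise value = 13.0000 > continuation, so V_0 = 13.0000 (exercise)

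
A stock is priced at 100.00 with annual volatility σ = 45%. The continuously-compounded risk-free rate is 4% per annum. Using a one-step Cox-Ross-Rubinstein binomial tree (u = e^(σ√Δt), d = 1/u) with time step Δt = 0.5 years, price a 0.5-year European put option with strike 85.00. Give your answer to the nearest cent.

CRR parameters: u = e^(σ√Δt) = e^(0.45·√0.5) = 1.3746, d = 1/u = 0.7275
Per-period rate: rΔt = 0.04·0.5 = 0.02, so R = e^0.02 = 1.0202
Risk-neutral probability p = (e^0.02 − 0.7275)/(1.3746 − 0.7275) = 0.2927/0.6472 = 0.4523
Terminal stock prices: S_u = 137.5, S_d = 72.75
Terminal payoffs (K − S): max(-52.46, 0) = 0, max(12.25, 0) = 12.25
Node 0 (S = 100): V_0 = e^(−0.02)·[0.4523·0.0000 + 0.5477·12.2541] = 6.5783

6.58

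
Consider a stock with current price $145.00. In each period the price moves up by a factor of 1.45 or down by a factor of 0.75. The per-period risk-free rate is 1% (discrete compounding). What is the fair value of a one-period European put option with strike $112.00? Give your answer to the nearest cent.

$2.02

Risk-neutral probability p = (1 + 0.01 − 0.75)/(1.45 − 0.75) = 0.2600/0.7000 = 0.3714
Terminal stock prices: S_u = 210.2, S_d = 108.8
Terminal payoffs (K − S): max(-98.25, 0) = 0, max(3.25, 0) = 3.25
Node 0 (S = 145): V_0 = 1/1.01·[0.3714·0.0000 + 0.6286·3.2500] = 2.0226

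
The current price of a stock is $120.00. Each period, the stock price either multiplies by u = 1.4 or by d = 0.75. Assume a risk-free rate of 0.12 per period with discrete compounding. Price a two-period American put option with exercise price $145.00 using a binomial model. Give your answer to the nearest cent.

Risk-neutral probability p = (1 + 0.12 − 0.75)/(1.4 − 0.75) = 0.3700/0.6500 = 0.5692
Terminal stock prices: S_uu = 235.2, S_ud = 126, S_dd = 67.5
Terminal payoffs (K − S): max(-90.2, 0) = 0, max(19, 0) = 19, max(77.5, 0) = 77.5
Node u (S = 168): continuation = 1/1.12·[0.5692·0.0000 + 0.4308·19.0000] = 7.3077; exercise value = 0.0000 ≤ continuation, so V_u = 7.3077
Node d (S = 90): continuation = 1/1.12·[0.5692·19.0000 + 0.4308·77.5000] = 39.4643; exercise value = 55.0000 > continuation, so V_d = 55.0000 (exercise)
Node 0 (S = 120): continuation = 1/1.12·[0.5692·7.3077 + 0.4308·55.0000] = 24.8679; exercise value = 25.0000 > continuation, so V_0 = 25.0000 (exercise)

$25.00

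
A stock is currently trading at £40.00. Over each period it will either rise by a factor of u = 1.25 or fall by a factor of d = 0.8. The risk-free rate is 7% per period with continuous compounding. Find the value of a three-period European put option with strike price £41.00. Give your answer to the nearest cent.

£3.08

Risk-neutral probability p = (e^0.07 − 0.8)/(1.25 − 0.8) = 0.2725/0.4500 = 0.6056
Terminal stock prices: S_uuu = 78.12, S_uud = 50, S_udd = 32, S_ddd = 20.48
Terminal payoffs (K − S): max(-37.12, 0) = 0, max(-9, 0) = 0, max(9, 0) = 9, max(20.52, 0) = 20.52
Node uu (S = 62.5): V_uu = e^(−0.07)·[0.6056·0.0000 + 0.3944·0.0000] = 0.0000
Node ud (S = 40): V_ud = e^(−0.07)·[0.6056·0.0000 + 0.3944·9.0000] = 3.3098
Node dd (S = 25.6): V_dd = e^(−0.07)·[0.6056·9.0000 + 0.3944·20.5200] = 12.6281
Node u (S = 50): V_u = e^(−0.07)·[0.6056·0.0000 + 0.3944·3.3098] = 1.2172
Node d (S = 32): V_d = e^(−0.07)·[0.6056·3.3098 + 0.3944·12.6281] = 6.5130
Node 0 (S = 40): V_0 = e^(−0.07)·[0.6056·1.2172 + 0.3944·6.5130] = 3.0825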